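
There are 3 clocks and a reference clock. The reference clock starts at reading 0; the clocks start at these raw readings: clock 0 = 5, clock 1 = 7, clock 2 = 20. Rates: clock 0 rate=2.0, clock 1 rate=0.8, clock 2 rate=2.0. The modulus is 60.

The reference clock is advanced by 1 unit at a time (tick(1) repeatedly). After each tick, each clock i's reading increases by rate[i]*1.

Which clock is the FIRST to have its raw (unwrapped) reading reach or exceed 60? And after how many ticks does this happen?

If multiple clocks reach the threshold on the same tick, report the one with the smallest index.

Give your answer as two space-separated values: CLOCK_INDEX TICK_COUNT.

clock 0: start=5, rate=2.0, needs 60-5 = 55; ticks = ceil(55/2.0) = ceil(27.5000) = 28; reading at tick 28 = 5 + 2.0*28 = 61.0000
clock 1: start=7, rate=0.8, needs 60-7 = 53; ticks = ceil(53/0.8) = ceil(66.2500) = 67; reading at tick 67 = 7 + 0.8*67 = 60.6000
clock 2: start=20, rate=2.0, needs 60-20 = 40; ticks = ceil(40/2.0) = ceil(20.0000) = 20; reading at tick 20 = 20 + 2.0*20 = 60.0000
Minimum tick count = 20; winners = [2]; smallest index = 2

Answer: 2 20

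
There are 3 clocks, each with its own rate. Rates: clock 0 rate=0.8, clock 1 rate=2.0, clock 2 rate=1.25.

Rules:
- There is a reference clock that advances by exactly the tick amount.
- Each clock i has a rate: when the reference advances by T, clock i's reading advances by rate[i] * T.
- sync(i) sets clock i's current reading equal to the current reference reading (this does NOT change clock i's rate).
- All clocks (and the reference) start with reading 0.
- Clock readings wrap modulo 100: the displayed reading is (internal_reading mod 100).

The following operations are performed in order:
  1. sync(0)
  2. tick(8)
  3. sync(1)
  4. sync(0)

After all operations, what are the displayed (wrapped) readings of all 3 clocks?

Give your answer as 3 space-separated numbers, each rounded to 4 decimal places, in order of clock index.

After op 1 sync(0): ref=0.0000 raw=[0.0000 0.0000 0.0000]
After op 2 tick(8): ref=8.0000 raw=[6.4000 16.0000 10.0000]
After op 3 sync(1): ref=8.0000 raw=[6.4000 8.0000 10.0000]
After op 4 sync(0): ref=8.0000 raw=[8.0000 8.0000 10.0000]
Wrap final raw readings (mod 100): 8.0000 mod 100 = 8.0000; 8.0000 mod 100 = 8.0000; 10.0000 mod 100 = 10.0000

Answer: 8.0000 8.0000 10.0000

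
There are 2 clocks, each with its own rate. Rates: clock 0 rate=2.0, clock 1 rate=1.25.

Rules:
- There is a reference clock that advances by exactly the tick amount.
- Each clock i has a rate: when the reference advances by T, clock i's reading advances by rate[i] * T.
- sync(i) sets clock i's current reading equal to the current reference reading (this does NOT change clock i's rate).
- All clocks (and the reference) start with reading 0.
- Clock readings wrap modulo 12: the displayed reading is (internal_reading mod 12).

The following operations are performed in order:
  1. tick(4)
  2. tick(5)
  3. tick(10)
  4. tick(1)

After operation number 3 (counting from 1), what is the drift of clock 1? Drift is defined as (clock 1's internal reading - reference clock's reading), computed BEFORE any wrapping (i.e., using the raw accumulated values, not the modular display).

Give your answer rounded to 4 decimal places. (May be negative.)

Answer: 4.7500

Derivation:
After op 1 tick(4): ref=4.0000 raw=[8.0000 5.0000]
After op 2 tick(5): ref=9.0000 raw=[18.0000 11.2500]
After op 3 tick(10): ref=19.0000 raw=[38.0000 23.7500]
Drift of clock 1 after op 3: 23.7500 - 19.0000 = 4.7500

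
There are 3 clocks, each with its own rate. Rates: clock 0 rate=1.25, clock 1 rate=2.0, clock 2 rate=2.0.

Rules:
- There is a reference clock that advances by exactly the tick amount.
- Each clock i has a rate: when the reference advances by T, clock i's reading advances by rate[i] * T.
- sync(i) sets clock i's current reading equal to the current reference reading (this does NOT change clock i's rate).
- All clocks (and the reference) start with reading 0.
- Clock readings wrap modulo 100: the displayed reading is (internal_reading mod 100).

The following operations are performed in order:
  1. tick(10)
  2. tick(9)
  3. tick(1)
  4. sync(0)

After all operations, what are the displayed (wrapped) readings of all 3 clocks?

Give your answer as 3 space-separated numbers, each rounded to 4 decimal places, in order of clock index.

Answer: 20.0000 40.0000 40.0000

Derivation:
After op 1 tick(10): ref=10.0000 raw=[12.5000 20.0000 20.0000]
After op 2 tick(9): ref=19.0000 raw=[23.7500 38.0000 38.0000]
After op 3 tick(1): ref=20.0000 raw=[25.0000 40.0000 40.0000]
After op 4 sync(0): ref=20.0000 raw=[20.0000 40.0000 40.0000]
Wrap final raw readings (mod 100): 20.0000 mod 100 = 20.0000; 40.0000 mod 100 = 40.0000; 40.0000 mod 100 = 40.0000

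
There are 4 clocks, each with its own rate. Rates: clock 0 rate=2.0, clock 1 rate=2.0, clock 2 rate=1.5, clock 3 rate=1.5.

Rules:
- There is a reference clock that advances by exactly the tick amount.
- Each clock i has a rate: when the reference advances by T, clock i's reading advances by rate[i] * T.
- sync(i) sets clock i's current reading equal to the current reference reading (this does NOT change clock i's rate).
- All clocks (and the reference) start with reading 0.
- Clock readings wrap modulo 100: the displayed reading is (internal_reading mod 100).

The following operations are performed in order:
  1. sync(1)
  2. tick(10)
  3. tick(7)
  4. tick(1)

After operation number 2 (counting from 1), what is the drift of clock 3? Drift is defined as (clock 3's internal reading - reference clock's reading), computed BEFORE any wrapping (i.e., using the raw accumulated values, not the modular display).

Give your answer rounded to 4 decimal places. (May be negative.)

Answer: 5.0000

Derivation:
After op 1 sync(1): ref=0.0000 raw=[0.0000 0.0000 0.0000 0.0000]
After op 2 tick(10): ref=10.0000 raw=[20.0000 20.0000 15.0000 15.0000]
Drift of clock 3 after op 2: 15.0000 - 10.0000 = 5.0000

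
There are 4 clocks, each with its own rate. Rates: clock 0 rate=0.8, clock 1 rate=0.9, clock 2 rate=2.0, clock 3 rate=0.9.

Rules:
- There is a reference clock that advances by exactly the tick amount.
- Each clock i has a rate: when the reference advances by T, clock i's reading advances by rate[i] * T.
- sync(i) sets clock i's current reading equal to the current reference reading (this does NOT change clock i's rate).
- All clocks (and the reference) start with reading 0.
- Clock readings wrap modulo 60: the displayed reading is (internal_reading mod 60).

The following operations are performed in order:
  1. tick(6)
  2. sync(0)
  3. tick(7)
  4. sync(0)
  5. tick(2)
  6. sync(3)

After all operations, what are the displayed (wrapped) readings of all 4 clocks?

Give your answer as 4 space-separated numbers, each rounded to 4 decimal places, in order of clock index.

Answer: 14.6000 13.5000 30.0000 15.0000

Derivation:
After op 1 tick(6): ref=6.0000 raw=[4.8000 5.4000 12.0000 5.4000]
After op 2 sync(0): ref=6.0000 raw=[6.0000 5.4000 12.0000 5.4000]
After op 3 tick(7): ref=13.0000 raw=[11.6000 11.7000 26.0000 11.7000]
After op 4 sync(0): ref=13.0000 raw=[13.0000 11.7000 26.0000 11.7000]
After op 5 tick(2): ref=15.0000 raw=[14.6000 13.5000 30.0000 13.5000]
After op 6 sync(3): ref=15.0000 raw=[14.6000 13.5000 30.0000 15.0000]
Wrap final raw readings (mod 60): 14.6000 mod 60 = 14.6000; 13.5000 mod 60 = 13.5000; 30.0000 mod 60 = 30.0000; 15.0000 mod 60 = 15.0000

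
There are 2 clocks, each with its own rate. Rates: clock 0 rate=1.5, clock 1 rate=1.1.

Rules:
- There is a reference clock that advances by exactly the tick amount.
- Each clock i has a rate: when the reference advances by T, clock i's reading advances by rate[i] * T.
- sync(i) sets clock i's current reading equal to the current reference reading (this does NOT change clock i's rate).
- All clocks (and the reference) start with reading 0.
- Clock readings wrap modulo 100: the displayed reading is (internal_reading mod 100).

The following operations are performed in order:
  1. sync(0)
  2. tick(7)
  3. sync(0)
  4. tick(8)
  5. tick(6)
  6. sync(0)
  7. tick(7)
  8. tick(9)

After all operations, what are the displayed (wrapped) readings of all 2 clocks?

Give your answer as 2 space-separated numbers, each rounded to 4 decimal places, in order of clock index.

Answer: 45.0000 40.7000

Derivation:
After op 1 sync(0): ref=0.0000 raw=[0.0000 0.0000]
After op 2 tick(7): ref=7.0000 raw=[10.5000 7.7000]
After op 3 sync(0): ref=7.0000 raw=[7.0000 7.7000]
After op 4 tick(8): ref=15.0000 raw=[19.0000 16.5000]
After op 5 tick(6): ref=21.0000 raw=[28.0000 23.1000]
After op 6 sync(0): ref=21.0000 raw=[21.0000 23.1000]
After op 7 tick(7): ref=28.0000 raw=[31.5000 30.8000]
After op 8 tick(9): ref=37.0000 raw=[45.0000 40.7000]
Wrap final raw readings (mod 100): 45.0000 mod 100 = 45.0000; 40.7000 mod 100 = 40.7000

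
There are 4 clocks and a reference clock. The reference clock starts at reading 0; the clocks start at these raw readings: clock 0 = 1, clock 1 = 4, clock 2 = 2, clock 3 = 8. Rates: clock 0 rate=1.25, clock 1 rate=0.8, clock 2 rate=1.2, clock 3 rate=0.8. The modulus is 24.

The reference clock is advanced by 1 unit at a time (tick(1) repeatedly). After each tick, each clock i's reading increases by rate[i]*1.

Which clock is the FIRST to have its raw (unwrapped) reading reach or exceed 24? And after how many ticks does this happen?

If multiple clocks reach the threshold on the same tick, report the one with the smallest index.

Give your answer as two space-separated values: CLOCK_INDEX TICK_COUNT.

clock 0: start=1, rate=1.25, needs 24-1 = 23; ticks = ceil(23/1.25) = ceil(18.4000) = 19; reading at tick 19 = 1 + 1.25*19 = 24.7500
clock 1: start=4, rate=0.8, needs 24-4 = 20; ticks = ceil(20/0.8) = ceil(25.0000) = 25; reading at tick 25 = 4 + 0.8*25 = 24.0000
clock 2: start=2, rate=1.2, needs 24-2 = 22; ticks = ceil(22/1.2) = ceil(18.3333) = 19; reading at tick 19 = 2 + 1.2*19 = 24.8000
clock 3: start=8, rate=0.8, needs 24-8 = 16; ticks = ceil(16/0.8) = ceil(20.0000) = 20; reading at tick 20 = 8 + 0.8*20 = 24.0000
Minimum tick count = 19; winners = [0, 2]; smallest index = 0

Answer: 0 19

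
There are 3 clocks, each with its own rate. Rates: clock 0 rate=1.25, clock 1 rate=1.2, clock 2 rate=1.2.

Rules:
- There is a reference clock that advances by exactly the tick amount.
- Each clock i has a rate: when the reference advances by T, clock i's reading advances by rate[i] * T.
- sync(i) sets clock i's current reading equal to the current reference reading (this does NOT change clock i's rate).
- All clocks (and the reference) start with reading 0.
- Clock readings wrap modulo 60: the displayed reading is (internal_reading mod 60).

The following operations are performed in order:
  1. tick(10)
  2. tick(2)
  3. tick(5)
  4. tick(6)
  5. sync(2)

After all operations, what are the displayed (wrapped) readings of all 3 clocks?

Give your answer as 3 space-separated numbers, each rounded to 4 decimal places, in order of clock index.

Answer: 28.7500 27.6000 23.0000

Derivation:
After op 1 tick(10): ref=10.0000 raw=[12.5000 12.0000 12.0000]
After op 2 tick(2): ref=12.0000 raw=[15.0000 14.4000 14.4000]
After op 3 tick(5): ref=17.0000 raw=[21.2500 20.4000 20.4000]
After op 4 tick(6): ref=23.0000 raw=[28.7500 27.6000 27.6000]
After op 5 sync(2): ref=23.0000 raw=[28.7500 27.6000 23.0000]
Wrap final raw readings (mod 60): 28.7500 mod 60 = 28.7500; 27.6000 mod 60 = 27.6000; 23.0000 mod 60 = 23.0000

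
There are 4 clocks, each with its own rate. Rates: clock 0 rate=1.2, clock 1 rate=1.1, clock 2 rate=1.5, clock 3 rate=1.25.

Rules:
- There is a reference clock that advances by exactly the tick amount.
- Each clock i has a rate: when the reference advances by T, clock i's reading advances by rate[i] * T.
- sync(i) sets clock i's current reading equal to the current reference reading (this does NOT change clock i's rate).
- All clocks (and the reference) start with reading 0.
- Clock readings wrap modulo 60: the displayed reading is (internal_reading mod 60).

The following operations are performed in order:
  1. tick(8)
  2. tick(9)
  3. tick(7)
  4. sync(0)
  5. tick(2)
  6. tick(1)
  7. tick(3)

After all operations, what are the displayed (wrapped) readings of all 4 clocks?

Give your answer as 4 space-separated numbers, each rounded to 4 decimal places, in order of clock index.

After op 1 tick(8): ref=8.0000 raw=[9.6000 8.8000 12.0000 10.0000]
After op 2 tick(9): ref=17.0000 raw=[20.4000 18.7000 25.5000 21.2500]
After op 3 tick(7): ref=24.0000 raw=[28.8000 26.4000 36.0000 30.0000]
After op 4 sync(0): ref=24.0000 raw=[24.0000 26.4000 36.0000 30.0000]
After op 5 tick(2): ref=26.0000 raw=[26.4000 28.6000 39.0000 32.5000]
After op 6 tick(1): ref=27.0000 raw=[27.6000 29.7000 40.5000 33.7500]
After op 7 tick(3): ref=30.0000 raw=[31.2000 33.0000 45.0000 37.5000]
Wrap final raw readings (mod 60): 31.2000 mod 60 = 31.2000; 33.0000 mod 60 = 33.0000; 45.0000 mod 60 = 45.0000; 37.5000 mod 60 = 37.5000

Answer: 31.2000 33.0000 45.0000 37.5000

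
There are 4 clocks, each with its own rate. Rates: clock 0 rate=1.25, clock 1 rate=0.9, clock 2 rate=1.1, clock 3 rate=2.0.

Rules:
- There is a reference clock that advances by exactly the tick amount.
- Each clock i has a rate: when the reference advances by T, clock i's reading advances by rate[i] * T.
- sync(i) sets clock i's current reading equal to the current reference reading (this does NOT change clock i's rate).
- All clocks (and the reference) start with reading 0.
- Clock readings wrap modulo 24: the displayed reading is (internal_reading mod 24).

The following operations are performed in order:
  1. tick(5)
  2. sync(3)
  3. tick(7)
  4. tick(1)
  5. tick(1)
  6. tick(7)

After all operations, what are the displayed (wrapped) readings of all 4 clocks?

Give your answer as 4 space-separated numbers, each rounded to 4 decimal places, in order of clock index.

After op 1 tick(5): ref=5.0000 raw=[6.2500 4.5000 5.5000 10.0000]
After op 2 sync(3): ref=5.0000 raw=[6.2500 4.5000 5.5000 5.0000]
After op 3 tick(7): ref=12.0000 raw=[15.0000 10.8000 13.2000 19.0000]
After op 4 tick(1): ref=13.0000 raw=[16.2500 11.7000 14.3000 21.0000]
After op 5 tick(1): ref=14.0000 raw=[17.5000 12.6000 15.4000 23.0000]
After op 6 tick(7): ref=21.0000 raw=[26.2500 18.9000 23.1000 37.0000]
Wrap final raw readings (mod 24): 26.2500 mod 24 = 2.2500; 18.9000 mod 24 = 18.9000; 23.1000 mod 24 = 23.1000; 37.0000 mod 24 = 13.0000

Answer: 2.2500 18.9000 23.1000 13.0000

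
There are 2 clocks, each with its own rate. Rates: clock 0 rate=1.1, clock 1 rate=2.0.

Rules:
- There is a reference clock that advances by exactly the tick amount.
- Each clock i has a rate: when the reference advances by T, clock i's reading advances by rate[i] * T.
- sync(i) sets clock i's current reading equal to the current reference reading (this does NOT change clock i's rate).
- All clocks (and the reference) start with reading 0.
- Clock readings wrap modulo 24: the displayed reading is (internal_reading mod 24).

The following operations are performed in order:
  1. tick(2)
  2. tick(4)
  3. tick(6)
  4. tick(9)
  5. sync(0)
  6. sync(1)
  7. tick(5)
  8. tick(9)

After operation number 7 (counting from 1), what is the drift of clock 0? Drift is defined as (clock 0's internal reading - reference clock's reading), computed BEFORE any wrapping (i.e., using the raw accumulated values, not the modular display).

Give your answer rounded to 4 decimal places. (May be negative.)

After op 1 tick(2): ref=2.0000 raw=[2.2000 4.0000]
After op 2 tick(4): ref=6.0000 raw=[6.6000 12.0000]
After op 3 tick(6): ref=12.0000 raw=[13.2000 24.0000]
After op 4 tick(9): ref=21.0000 raw=[23.1000 42.0000]
After op 5 sync(0): ref=21.0000 raw=[21.0000 42.0000]
After op 6 sync(1): ref=21.0000 raw=[21.0000 21.0000]
After op 7 tick(5): ref=26.0000 raw=[26.5000 31.0000]
Drift of clock 0 after op 7: 26.5000 - 26.0000 = 0.5000

Answer: 0.5000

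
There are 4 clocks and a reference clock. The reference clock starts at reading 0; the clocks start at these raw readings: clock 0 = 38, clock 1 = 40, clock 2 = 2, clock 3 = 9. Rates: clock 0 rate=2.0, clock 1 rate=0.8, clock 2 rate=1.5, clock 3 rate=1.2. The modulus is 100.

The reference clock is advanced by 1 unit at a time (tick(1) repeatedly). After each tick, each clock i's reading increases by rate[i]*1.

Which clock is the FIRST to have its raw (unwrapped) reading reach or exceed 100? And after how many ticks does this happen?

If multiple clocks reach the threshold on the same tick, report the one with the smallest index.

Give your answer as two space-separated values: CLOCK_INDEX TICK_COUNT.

clock 0: start=38, rate=2.0, needs 100-38 = 62; ticks = ceil(62/2.0) = ceil(31.0000) = 31; reading at tick 31 = 38 + 2.0*31 = 100.0000
clock 1: start=40, rate=0.8, needs 100-40 = 60; ticks = ceil(60/0.8) = ceil(75.0000) = 75; reading at tick 75 = 40 + 0.8*75 = 100.0000
clock 2: start=2, rate=1.5, needs 100-2 = 98; ticks = ceil(98/1.5) = ceil(65.3333) = 66; reading at tick 66 = 2 + 1.5*66 = 101.0000
clock 3: start=9, rate=1.2, needs 100-9 = 91; ticks = ceil(91/1.2) = ceil(75.8333) = 76; reading at tick 76 = 9 + 1.2*76 = 100.2000
Minimum tick count = 31; winners = [0]; smallest index = 0

Answer: 0 31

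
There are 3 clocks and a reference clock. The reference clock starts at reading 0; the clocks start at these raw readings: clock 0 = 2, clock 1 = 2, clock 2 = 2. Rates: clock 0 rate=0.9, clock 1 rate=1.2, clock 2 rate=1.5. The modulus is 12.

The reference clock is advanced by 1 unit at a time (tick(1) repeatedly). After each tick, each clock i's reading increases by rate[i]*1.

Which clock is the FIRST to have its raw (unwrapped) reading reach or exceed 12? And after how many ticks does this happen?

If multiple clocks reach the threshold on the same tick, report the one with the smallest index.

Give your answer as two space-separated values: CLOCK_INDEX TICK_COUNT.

clock 0: start=2, rate=0.9, needs 12-2 = 10; ticks = ceil(10/0.9) = ceil(11.1111) = 12; reading at tick 12 = 2 + 0.9*12 = 12.8000
clock 1: start=2, rate=1.2, needs 12-2 = 10; ticks = ceil(10/1.2) = ceil(8.3333) = 9; reading at tick 9 = 2 + 1.2*9 = 12.8000
clock 2: start=2, rate=1.5, needs 12-2 = 10; ticks = ceil(10/1.5) = ceil(6.6667) = 7; reading at tick 7 = 2 + 1.5*7 = 12.5000
Minimum tick count = 7; winners = [2]; smallest index = 2

Answer: 2 7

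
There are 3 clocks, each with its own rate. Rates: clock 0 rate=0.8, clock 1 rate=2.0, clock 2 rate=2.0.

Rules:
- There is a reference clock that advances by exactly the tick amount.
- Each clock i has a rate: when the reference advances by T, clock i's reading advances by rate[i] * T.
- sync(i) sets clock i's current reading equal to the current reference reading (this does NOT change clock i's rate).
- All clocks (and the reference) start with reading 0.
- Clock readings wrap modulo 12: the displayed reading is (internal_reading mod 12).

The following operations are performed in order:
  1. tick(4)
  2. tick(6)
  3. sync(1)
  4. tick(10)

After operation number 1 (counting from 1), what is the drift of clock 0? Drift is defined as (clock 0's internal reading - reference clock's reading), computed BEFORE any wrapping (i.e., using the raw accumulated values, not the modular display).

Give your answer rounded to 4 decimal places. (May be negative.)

Answer: -0.8000

Derivation:
After op 1 tick(4): ref=4.0000 raw=[3.2000 8.0000 8.0000]
Drift of clock 0 after op 1: 3.2000 - 4.0000 = -0.8000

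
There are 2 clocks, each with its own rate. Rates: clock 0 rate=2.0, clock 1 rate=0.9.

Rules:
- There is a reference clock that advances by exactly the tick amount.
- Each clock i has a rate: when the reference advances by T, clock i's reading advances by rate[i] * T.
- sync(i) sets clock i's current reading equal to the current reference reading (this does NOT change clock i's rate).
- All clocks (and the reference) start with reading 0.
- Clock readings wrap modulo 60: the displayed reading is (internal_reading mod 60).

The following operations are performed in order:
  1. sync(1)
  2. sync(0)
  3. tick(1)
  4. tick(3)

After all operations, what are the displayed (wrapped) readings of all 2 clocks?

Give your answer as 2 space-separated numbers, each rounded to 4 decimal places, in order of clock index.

After op 1 sync(1): ref=0.0000 raw=[0.0000 0.0000]
After op 2 sync(0): ref=0.0000 raw=[0.0000 0.0000]
After op 3 tick(1): ref=1.0000 raw=[2.0000 0.9000]
After op 4 tick(3): ref=4.0000 raw=[8.0000 3.6000]
Wrap final raw readings (mod 60): 8.0000 mod 60 = 8.0000; 3.6000 mod 60 = 3.6000

Answer: 8.0000 3.6000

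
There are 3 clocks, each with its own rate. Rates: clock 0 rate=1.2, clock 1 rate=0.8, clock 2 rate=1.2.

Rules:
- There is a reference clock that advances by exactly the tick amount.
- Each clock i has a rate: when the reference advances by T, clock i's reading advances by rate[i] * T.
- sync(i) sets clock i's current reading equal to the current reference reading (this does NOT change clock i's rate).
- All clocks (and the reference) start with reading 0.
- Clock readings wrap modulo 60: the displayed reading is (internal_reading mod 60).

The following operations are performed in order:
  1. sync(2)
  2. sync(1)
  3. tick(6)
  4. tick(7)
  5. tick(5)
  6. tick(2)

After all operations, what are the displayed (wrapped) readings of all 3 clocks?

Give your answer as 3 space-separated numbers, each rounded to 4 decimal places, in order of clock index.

After op 1 sync(2): ref=0.0000 raw=[0.0000 0.0000 0.0000]
After op 2 sync(1): ref=0.0000 raw=[0.0000 0.0000 0.0000]
After op 3 tick(6): ref=6.0000 raw=[7.2000 4.8000 7.2000]
After op 4 tick(7): ref=13.0000 raw=[15.6000 10.4000 15.6000]
After op 5 tick(5): ref=18.0000 raw=[21.6000 14.4000 21.6000]
After op 6 tick(2): ref=20.0000 raw=[24.0000 16.0000 24.0000]
Wrap final raw readings (mod 60): 24.0000 mod 60 = 24.0000; 16.0000 mod 60 = 16.0000; 24.0000 mod 60 = 24.0000

Answer: 24.0000 16.0000 24.0000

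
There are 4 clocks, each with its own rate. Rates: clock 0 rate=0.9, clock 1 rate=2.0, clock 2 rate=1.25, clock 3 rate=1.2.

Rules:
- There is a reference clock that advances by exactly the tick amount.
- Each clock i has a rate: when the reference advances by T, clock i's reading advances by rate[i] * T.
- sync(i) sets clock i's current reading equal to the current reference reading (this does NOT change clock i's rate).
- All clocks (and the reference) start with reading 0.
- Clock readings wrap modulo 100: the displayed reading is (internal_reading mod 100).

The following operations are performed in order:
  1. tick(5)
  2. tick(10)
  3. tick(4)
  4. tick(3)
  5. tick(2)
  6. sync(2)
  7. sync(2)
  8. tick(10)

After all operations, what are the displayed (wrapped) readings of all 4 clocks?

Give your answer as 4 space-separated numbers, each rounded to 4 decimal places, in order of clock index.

After op 1 tick(5): ref=5.0000 raw=[4.5000 10.0000 6.2500 6.0000]
After op 2 tick(10): ref=15.0000 raw=[13.5000 30.0000 18.7500 18.0000]
After op 3 tick(4): ref=19.0000 raw=[17.1000 38.0000 23.7500 22.8000]
After op 4 tick(3): ref=22.0000 raw=[19.8000 44.0000 27.5000 26.4000]
After op 5 tick(2): ref=24.0000 raw=[21.6000 48.0000 30.0000 28.8000]
After op 6 sync(2): ref=24.0000 raw=[21.6000 48.0000 24.0000 28.8000]
After op 7 sync(2): ref=24.0000 raw=[21.6000 48.0000 24.0000 28.8000]
After op 8 tick(10): ref=34.0000 raw=[30.6000 68.0000 36.5000 40.8000]
Wrap final raw readings (mod 100): 30.6000 mod 100 = 30.6000; 68.0000 mod 100 = 68.0000; 36.5000 mod 100 = 36.5000; 40.8000 mod 100 = 40.8000

Answer: 30.6000 68.0000 36.5000 40.8000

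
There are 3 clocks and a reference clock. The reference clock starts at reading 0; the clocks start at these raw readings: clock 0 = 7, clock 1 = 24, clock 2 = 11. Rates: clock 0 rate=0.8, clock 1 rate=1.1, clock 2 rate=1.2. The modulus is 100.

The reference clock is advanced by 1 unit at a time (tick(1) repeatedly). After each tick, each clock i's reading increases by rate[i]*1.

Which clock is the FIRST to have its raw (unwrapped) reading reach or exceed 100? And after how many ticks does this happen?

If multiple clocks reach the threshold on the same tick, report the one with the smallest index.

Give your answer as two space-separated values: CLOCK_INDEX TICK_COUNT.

clock 0: start=7, rate=0.8, needs 100-7 = 93; ticks = ceil(93/0.8) = ceil(116.2500) = 117; reading at tick 117 = 7 + 0.8*117 = 100.6000
clock 1: start=24, rate=1.1, needs 100-24 = 76; ticks = ceil(76/1.1) = ceil(69.0909) = 70; reading at tick 70 = 24 + 1.1*70 = 101.0000
clock 2: start=11, rate=1.2, needs 100-11 = 89; ticks = ceil(89/1.2) = ceil(74.1667) = 75; reading at tick 75 = 11 + 1.2*75 = 101.0000
Minimum tick count = 70; winners = [1]; smallest index = 1

Answer: 1 70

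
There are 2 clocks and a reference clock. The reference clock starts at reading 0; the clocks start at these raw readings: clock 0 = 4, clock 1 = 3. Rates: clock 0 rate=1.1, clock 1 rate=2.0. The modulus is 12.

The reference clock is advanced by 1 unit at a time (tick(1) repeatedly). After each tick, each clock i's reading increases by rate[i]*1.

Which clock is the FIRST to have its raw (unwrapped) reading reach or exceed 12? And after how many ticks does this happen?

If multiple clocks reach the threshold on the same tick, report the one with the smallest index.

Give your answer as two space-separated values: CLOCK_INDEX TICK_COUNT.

Answer: 1 5

Derivation:
clock 0: start=4, rate=1.1, needs 12-4 = 8; ticks = ceil(8/1.1) = ceil(7.2727) = 8; reading at tick 8 = 4 + 1.1*8 = 12.8000
clock 1: start=3, rate=2.0, needs 12-3 = 9; ticks = ceil(9/2.0) = ceil(4.5000) = 5; reading at tick 5 = 3 + 2.0*5 = 13.0000
Minimum tick count = 5; winners = [1]; smallest index = 1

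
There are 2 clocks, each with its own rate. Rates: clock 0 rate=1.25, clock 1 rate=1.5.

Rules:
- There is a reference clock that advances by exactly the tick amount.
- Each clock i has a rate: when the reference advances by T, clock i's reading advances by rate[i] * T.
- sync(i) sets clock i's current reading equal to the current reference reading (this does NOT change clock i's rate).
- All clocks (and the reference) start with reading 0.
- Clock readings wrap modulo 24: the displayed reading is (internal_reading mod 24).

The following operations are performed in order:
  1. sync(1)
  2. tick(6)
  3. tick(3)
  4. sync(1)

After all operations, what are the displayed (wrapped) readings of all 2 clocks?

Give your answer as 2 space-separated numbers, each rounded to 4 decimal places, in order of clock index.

After op 1 sync(1): ref=0.0000 raw=[0.0000 0.0000]
After op 2 tick(6): ref=6.0000 raw=[7.5000 9.0000]
After op 3 tick(3): ref=9.0000 raw=[11.2500 13.5000]
After op 4 sync(1): ref=9.0000 raw=[11.2500 9.0000]
Wrap final raw readings (mod 24): 11.2500 mod 24 = 11.2500; 9.0000 mod 24 = 9.0000

Answer: 11.2500 9.0000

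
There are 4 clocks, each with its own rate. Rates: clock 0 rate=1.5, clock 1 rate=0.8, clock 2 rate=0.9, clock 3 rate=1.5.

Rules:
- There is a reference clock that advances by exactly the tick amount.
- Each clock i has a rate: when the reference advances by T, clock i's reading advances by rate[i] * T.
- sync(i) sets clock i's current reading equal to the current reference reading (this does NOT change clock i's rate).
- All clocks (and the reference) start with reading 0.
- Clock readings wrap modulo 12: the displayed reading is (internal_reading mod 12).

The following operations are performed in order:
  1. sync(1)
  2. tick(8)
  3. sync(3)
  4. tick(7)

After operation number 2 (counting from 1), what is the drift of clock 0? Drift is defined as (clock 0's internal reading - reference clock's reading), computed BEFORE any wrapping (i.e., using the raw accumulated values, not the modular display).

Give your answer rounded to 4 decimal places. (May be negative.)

After op 1 sync(1): ref=0.0000 raw=[0.0000 0.0000 0.0000 0.0000]
After op 2 tick(8): ref=8.0000 raw=[12.0000 6.4000 7.2000 12.0000]
Drift of clock 0 after op 2: 12.0000 - 8.0000 = 4.0000

Answer: 4.0000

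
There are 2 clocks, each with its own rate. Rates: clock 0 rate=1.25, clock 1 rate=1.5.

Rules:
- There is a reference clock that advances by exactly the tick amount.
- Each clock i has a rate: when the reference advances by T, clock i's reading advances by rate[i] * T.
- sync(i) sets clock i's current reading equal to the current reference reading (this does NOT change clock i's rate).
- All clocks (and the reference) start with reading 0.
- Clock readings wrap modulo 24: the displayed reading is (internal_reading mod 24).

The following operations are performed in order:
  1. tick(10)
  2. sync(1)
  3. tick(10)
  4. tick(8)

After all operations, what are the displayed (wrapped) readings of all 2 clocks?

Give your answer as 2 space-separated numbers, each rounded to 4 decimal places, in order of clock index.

After op 1 tick(10): ref=10.0000 raw=[12.5000 15.0000]
After op 2 sync(1): ref=10.0000 raw=[12.5000 10.0000]
After op 3 tick(10): ref=20.0000 raw=[25.0000 25.0000]
After op 4 tick(8): ref=28.0000 raw=[35.0000 37.0000]
Wrap final raw readings (mod 24): 35.0000 mod 24 = 11.0000; 37.0000 mod 24 = 13.0000

Answer: 11.0000 13.0000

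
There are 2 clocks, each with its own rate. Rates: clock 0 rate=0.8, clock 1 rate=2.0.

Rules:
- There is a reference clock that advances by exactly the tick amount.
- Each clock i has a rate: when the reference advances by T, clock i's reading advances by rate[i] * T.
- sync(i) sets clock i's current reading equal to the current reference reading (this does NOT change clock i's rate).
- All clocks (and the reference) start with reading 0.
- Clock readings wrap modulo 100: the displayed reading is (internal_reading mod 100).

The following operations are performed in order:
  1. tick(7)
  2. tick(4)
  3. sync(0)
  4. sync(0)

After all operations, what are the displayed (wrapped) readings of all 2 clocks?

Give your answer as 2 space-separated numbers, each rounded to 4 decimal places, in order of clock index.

After op 1 tick(7): ref=7.0000 raw=[5.6000 14.0000]
After op 2 tick(4): ref=11.0000 raw=[8.8000 22.0000]
After op 3 sync(0): ref=11.0000 raw=[11.0000 22.0000]
After op 4 sync(0): ref=11.0000 raw=[11.0000 22.0000]
Wrap final raw readings (mod 100): 11.0000 mod 100 = 11.0000; 22.0000 mod 100 = 22.0000

Answer: 11.0000 22.0000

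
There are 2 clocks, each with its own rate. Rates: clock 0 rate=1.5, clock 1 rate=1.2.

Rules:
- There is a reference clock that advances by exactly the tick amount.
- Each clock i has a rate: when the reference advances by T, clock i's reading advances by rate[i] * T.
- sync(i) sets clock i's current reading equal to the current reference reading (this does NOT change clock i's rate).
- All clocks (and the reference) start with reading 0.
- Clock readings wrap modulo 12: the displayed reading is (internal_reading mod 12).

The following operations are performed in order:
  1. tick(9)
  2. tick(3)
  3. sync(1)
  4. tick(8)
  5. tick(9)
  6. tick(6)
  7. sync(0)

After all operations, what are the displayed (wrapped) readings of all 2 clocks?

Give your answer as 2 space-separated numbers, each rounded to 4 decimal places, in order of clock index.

After op 1 tick(9): ref=9.0000 raw=[13.5000 10.8000]
After op 2 tick(3): ref=12.0000 raw=[18.0000 14.4000]
After op 3 sync(1): ref=12.0000 raw=[18.0000 12.0000]
After op 4 tick(8): ref=20.0000 raw=[30.0000 21.6000]
After op 5 tick(9): ref=29.0000 raw=[43.5000 32.4000]
After op 6 tick(6): ref=35.0000 raw=[52.5000 39.6000]
After op 7 sync(0): ref=35.0000 raw=[35.0000 39.6000]
Wrap final raw readings (mod 12): 35.0000 mod 12 = 11.0000; 39.6000 mod 12 = 3.6000

Answer: 11.0000 3.6000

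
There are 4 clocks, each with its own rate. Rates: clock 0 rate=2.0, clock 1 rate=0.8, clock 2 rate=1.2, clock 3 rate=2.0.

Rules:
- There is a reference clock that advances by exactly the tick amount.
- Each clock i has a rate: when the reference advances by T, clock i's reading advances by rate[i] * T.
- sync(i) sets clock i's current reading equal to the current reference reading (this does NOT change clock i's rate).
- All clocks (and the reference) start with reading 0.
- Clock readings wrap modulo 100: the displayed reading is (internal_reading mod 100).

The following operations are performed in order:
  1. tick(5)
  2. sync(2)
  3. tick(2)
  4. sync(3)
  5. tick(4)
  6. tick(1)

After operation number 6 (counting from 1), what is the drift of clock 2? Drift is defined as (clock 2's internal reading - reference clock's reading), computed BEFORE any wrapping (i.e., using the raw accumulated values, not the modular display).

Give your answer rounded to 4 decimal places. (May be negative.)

Answer: 1.4000

Derivation:
After op 1 tick(5): ref=5.0000 raw=[10.0000 4.0000 6.0000 10.0000]
After op 2 sync(2): ref=5.0000 raw=[10.0000 4.0000 5.0000 10.0000]
After op 3 tick(2): ref=7.0000 raw=[14.0000 5.6000 7.4000 14.0000]
After op 4 sync(3): ref=7.0000 raw=[14.0000 5.6000 7.4000 7.0000]
After op 5 tick(4): ref=11.0000 raw=[22.0000 8.8000 12.2000 15.0000]
After op 6 tick(1): ref=12.0000 raw=[24.0000 9.6000 13.4000 17.0000]
Drift of clock 2 after op 6: 13.4000 - 12.0000 = 1.4000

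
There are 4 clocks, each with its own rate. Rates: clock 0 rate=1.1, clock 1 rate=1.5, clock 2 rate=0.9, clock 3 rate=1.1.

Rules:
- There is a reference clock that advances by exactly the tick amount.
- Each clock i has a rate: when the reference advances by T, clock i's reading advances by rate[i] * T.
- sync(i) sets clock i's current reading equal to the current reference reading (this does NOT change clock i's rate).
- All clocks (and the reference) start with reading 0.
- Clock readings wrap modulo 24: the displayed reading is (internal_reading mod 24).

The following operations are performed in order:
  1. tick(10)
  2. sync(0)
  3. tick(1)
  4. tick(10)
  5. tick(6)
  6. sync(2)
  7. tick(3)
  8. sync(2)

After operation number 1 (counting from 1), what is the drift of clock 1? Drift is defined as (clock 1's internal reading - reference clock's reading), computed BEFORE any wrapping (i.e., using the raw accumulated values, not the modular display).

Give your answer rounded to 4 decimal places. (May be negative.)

After op 1 tick(10): ref=10.0000 raw=[11.0000 15.0000 9.0000 11.0000]
Drift of clock 1 after op 1: 15.0000 - 10.0000 = 5.0000

Answer: 5.0000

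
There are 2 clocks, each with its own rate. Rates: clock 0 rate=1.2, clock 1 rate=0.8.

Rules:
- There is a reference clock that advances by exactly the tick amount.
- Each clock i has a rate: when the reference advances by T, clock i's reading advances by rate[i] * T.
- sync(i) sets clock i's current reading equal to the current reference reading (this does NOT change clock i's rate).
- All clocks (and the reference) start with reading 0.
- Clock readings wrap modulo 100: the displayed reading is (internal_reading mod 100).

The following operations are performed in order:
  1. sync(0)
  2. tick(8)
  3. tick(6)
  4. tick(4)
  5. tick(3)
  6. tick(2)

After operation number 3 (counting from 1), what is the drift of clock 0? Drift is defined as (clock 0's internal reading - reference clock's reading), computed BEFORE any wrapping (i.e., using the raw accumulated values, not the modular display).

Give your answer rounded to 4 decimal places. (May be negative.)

Answer: 2.8000

Derivation:
After op 1 sync(0): ref=0.0000 raw=[0.0000 0.0000]
After op 2 tick(8): ref=8.0000 raw=[9.6000 6.4000]
After op 3 tick(6): ref=14.0000 raw=[16.8000 11.2000]
Drift of clock 0 after op 3: 16.8000 - 14.0000 = 2.8000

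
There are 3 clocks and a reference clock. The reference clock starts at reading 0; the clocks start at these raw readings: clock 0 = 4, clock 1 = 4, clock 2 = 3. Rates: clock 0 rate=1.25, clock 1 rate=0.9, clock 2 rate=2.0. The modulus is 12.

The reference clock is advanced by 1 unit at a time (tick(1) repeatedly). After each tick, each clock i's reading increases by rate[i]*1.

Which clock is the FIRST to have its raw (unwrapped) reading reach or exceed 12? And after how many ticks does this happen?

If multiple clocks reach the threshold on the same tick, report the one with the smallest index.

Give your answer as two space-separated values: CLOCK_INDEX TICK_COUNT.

clock 0: start=4, rate=1.25, needs 12-4 = 8; ticks = ceil(8/1.25) = ceil(6.4000) = 7; reading at tick 7 = 4 + 1.25*7 = 12.7500
clock 1: start=4, rate=0.9, needs 12-4 = 8; ticks = ceil(8/0.9) = ceil(8.8889) = 9; reading at tick 9 = 4 + 0.9*9 = 12.1000
clock 2: start=3, rate=2.0, needs 12-3 = 9; ticks = ceil(9/2.0) = ceil(4.5000) = 5; reading at tick 5 = 3 + 2.0*5 = 13.0000
Minimum tick count = 5; winners = [2]; smallest index = 2

Answer: 2 5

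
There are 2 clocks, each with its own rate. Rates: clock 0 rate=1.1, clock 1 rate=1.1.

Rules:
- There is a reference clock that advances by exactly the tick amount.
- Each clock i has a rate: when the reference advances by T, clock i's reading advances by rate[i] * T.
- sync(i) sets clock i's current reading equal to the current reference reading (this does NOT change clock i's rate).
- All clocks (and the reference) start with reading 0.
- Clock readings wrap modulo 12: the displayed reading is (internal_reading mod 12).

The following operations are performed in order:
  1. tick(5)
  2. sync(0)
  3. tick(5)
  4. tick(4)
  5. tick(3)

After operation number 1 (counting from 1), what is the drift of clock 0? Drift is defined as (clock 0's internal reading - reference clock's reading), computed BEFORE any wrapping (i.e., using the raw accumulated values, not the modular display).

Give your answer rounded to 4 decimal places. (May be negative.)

After op 1 tick(5): ref=5.0000 raw=[5.5000 5.5000]
Drift of clock 0 after op 1: 5.5000 - 5.0000 = 0.5000

Answer: 0.5000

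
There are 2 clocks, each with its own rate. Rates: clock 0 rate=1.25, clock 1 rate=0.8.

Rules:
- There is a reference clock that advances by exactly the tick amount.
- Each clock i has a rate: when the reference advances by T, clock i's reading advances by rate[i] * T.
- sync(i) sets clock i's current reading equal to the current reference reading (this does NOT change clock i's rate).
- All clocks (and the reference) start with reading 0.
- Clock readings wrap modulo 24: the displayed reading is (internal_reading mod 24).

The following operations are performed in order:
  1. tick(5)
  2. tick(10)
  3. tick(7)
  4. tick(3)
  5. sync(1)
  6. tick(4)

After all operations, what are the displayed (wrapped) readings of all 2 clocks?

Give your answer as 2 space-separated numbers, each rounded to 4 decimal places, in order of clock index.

Answer: 12.2500 4.2000

Derivation:
After op 1 tick(5): ref=5.0000 raw=[6.2500 4.0000]
After op 2 tick(10): ref=15.0000 raw=[18.7500 12.0000]
After op 3 tick(7): ref=22.0000 raw=[27.5000 17.6000]
After op 4 tick(3): ref=25.0000 raw=[31.2500 20.0000]
After op 5 sync(1): ref=25.0000 raw=[31.2500 25.0000]
After op 6 tick(4): ref=29.0000 raw=[36.2500 28.2000]
Wrap final raw readings (mod 24): 36.2500 mod 24 = 12.2500; 28.2000 mod 24 = 4.2000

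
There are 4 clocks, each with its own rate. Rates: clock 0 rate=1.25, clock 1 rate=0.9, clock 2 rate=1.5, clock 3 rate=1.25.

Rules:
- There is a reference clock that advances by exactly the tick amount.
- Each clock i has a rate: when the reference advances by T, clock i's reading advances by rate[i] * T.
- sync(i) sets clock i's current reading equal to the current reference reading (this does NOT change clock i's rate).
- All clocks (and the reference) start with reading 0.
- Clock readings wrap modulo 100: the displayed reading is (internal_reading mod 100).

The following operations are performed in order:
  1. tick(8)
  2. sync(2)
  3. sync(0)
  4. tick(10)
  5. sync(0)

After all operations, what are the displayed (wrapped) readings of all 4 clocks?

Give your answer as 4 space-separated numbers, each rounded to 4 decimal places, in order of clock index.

After op 1 tick(8): ref=8.0000 raw=[10.0000 7.2000 12.0000 10.0000]
After op 2 sync(2): ref=8.0000 raw=[10.0000 7.2000 8.0000 10.0000]
After op 3 sync(0): ref=8.0000 raw=[8.0000 7.2000 8.0000 10.0000]
After op 4 tick(10): ref=18.0000 raw=[20.5000 16.2000 23.0000 22.5000]
After op 5 sync(0): ref=18.0000 raw=[18.0000 16.2000 23.0000 22.5000]
Wrap final raw readings (mod 100): 18.0000 mod 100 = 18.0000; 16.2000 mod 100 = 16.2000; 23.0000 mod 100 = 23.0000; 22.5000 mod 100 = 22.5000

Answer: 18.0000 16.2000 23.0000 22.5000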